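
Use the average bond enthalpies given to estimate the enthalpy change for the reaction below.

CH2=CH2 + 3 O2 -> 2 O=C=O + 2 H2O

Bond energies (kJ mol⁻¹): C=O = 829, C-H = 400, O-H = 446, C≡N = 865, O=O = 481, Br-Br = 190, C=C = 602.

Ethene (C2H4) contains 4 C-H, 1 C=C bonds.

ΔH ≈ −1455 kJ

Bonds broken (reactants):
  C-H: 4 × 400 = 1600
  C=C: 1 × 602 = 602
  O=O: 3 × 481 = 1443
  Σ(broken) = 3645 kJ
Bonds formed (products):
  C=O: 4 × 829 = 3316
  O-H: 4 × 446 = 1784
  Σ(formed) = 5100 kJ
ΔH = Σ(broken) − Σ(formed) = 3645 − 5100 = −1455 kJ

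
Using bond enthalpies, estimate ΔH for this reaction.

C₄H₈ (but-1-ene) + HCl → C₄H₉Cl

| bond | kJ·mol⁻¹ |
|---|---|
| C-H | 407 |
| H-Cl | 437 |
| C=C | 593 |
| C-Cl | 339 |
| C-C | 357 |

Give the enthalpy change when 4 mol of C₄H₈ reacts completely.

Bonds broken (reactants):
  C-C: 2 × 357 = 714
  C-H: 8 × 407 = 3256
  C=C: 1 × 593 = 593
  H-Cl: 1 × 437 = 437
  Σ(broken) = 5000 kJ
Bonds formed (products):
  C-C: 3 × 357 = 1071
  C-Cl: 1 × 339 = 339
  C-H: 9 × 407 = 3663
  Σ(formed) = 5073 kJ
ΔH = Σ(broken) − Σ(formed) = 5000 − 5073 = −73 kJ
For 4× the reaction as written: 4 × (−73) = −292 kJ

ΔH = −292 kJ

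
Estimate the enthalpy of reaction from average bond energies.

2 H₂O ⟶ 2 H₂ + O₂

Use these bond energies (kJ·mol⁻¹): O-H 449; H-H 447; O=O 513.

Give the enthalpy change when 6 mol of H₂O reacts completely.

ΔH = +1167 kJ

Bonds broken (reactants):
  O-H: 4 × 449 = 1796
  Σ(broken) = 1796 kJ
Bonds formed (products):
  H-H: 2 × 447 = 894
  O=O: 1 × 513 = 513
  Σ(formed) = 1407 kJ
ΔH = Σ(broken) − Σ(formed) = 1796 − 1407 = +389 kJ
For 3× the reaction as written: 3 × (+389) = +1167 kJ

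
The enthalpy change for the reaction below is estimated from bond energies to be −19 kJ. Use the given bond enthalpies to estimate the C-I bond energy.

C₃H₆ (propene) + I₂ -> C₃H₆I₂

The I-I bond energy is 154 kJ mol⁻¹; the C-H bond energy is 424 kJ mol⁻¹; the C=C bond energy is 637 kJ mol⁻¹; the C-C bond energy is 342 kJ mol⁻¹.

Let D be the C-I bond energy.
Σ(broken) = 1×342 + 6×424 + 1×637 + 1×154 = 3677
Σ(formed) = 2×342 + 6×424 + 2×D = 3228 + 2D
ΔH = Σ(broken) − Σ(formed) = (3677) − (3228 + 2D) = +449 − 2D
Setting this equal to −19 kJ gives 2D = 468, so D = 234 kJ/mol.

D(C-I) ≈ 234 kJ/mol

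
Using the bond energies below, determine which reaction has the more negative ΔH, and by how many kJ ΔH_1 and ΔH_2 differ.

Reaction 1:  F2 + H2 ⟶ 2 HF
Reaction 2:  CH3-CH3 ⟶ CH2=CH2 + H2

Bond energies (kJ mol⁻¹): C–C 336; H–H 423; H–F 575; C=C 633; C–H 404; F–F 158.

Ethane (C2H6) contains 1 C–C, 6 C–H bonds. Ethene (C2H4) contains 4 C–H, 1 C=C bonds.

Reaction 1:
  Bonds broken (reactants):
    F–F: 1 × 158 = 158
    H–H: 1 × 423 = 423
    Σ(broken) = 581 kJ
  Bonds formed (products):
    H–F: 2 × 575 = 1150
    Σ(formed) = 1150 kJ
  ΔH_1 = 581 − 1150 = −569 kJ
Reaction 2:
  Bonds broken (reactants):
    C–C: 1 × 336 = 336
    C–H: 6 × 404 = 2424
    Σ(broken) = 2760 kJ
  Bonds formed (products):
    C–H: 4 × 404 = 1616
    C=C: 1 × 633 = 633
    H–H: 1 × 423 = 423
    Σ(formed) = 2672 kJ
  ΔH_2 = 2760 − 2672 = +88 kJ
ΔH_1 − ΔH_2 = −657 kJ, so reaction 1 has the more negative ΔH; |ΔH_1 − ΔH_2| = 657 kJ.

Reaction 1, by 657 kJ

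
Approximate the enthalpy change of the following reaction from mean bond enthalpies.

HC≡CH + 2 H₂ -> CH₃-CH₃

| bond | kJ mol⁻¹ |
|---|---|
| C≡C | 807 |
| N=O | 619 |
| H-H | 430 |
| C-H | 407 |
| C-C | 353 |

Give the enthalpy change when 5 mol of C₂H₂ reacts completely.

Bonds broken (reactants):
  C≡C: 1 × 807 = 807
  C-H: 2 × 407 = 814
  H-H: 2 × 430 = 860
  Σ(broken) = 2481 kJ
Bonds formed (products):
  C-C: 1 × 353 = 353
  C-H: 6 × 407 = 2442
  Σ(formed) = 2795 kJ
ΔH = Σ(broken) − Σ(formed) = 2481 − 2795 = −314 kJ
For 5× the reaction as written: 5 × (−314) = −1570 kJ

ΔH = −1570 kJ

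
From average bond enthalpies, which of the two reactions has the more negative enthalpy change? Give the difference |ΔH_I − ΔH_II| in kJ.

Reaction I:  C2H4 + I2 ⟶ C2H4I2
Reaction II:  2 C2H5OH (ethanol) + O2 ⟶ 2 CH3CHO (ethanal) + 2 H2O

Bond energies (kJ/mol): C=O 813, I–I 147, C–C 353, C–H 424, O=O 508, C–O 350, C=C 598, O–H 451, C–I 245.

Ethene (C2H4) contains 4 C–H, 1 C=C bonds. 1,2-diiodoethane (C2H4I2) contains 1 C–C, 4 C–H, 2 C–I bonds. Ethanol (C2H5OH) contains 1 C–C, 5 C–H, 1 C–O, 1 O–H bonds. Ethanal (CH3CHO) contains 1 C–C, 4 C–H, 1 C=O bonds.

Reaction I:
  Bonds broken (reactants):
    C–H: 4 × 424 = 1696
    C=C: 1 × 598 = 598
    I–I: 1 × 147 = 147
    Σ(broken) = 2441 kJ
  Bonds formed (products):
    C–C: 1 × 353 = 353
    C–H: 4 × 424 = 1696
    C–I: 2 × 245 = 490
    Σ(formed) = 2539 kJ
  ΔH_I = 2441 − 2539 = −98 kJ
Reaction II:
  Bonds broken (reactants):
    C–C: 2 × 353 = 706
    C–H: 10 × 424 = 4240
    C–O: 2 × 350 = 700
    O–H: 2 × 451 = 902
    O=O: 1 × 508 = 508
    Σ(broken) = 7056 kJ
  Bonds formed (products):
    C–C: 2 × 353 = 706
    C–H: 8 × 424 = 3392
    C=O: 2 × 813 = 1626
    O–H: 4 × 451 = 1804
    Σ(formed) = 7528 kJ
  ΔH_II = 7056 − 7528 = −472 kJ
ΔH_I − ΔH_II = +374 kJ, so reaction II has the more negative ΔH; |ΔH_I − ΔH_II| = 374 kJ.

Reaction II, by 374 kJ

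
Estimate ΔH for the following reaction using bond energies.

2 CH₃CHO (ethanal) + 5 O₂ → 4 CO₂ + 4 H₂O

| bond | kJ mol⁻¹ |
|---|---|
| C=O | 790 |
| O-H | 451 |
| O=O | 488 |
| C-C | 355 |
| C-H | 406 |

Bonds broken (reactants):
  C-C: 2 × 355 = 710
  C-H: 8 × 406 = 3248
  C=O: 2 × 790 = 1580
  O=O: 5 × 488 = 2440
  Σ(broken) = 7978 kJ
Bonds formed (products):
  C=O: 8 × 790 = 6320
  O-H: 8 × 451 = 3608
  Σ(formed) = 9928 kJ
ΔH = Σ(broken) − Σ(formed) = 7978 − 9928 = −1950 kJ

ΔH ≈ −1950 kJ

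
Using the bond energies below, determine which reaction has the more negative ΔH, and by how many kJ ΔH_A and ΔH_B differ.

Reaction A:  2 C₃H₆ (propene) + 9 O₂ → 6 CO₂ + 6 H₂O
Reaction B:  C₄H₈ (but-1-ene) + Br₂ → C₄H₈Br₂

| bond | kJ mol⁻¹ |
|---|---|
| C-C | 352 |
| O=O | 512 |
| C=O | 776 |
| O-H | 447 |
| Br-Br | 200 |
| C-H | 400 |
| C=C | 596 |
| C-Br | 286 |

Reaction A, by 3244 kJ

Reaction A:
  Bonds broken (reactants):
    C-C: 2 × 352 = 704
    C-H: 12 × 400 = 4800
    C=C: 2 × 596 = 1192
    O=O: 9 × 512 = 4608
    Σ(broken) = 11304 kJ
  Bonds formed (products):
    C=O: 12 × 776 = 9312
    O-H: 12 × 447 = 5364
    Σ(formed) = 14676 kJ
  ΔH_A = 11304 − 14676 = −3372 kJ
Reaction B:
  Bonds broken (reactants):
    Br-Br: 1 × 200 = 200
    C-C: 2 × 352 = 704
    C-H: 8 × 400 = 3200
    C=C: 1 × 596 = 596
    Σ(broken) = 4700 kJ
  Bonds formed (products):
    C-Br: 2 × 286 = 572
    C-C: 3 × 352 = 1056
    C-H: 8 × 400 = 3200
    Σ(formed) = 4828 kJ
  ΔH_B = 4700 − 4828 = −128 kJ
ΔH_A − ΔH_B = −3244 kJ, so reaction A has the more negative ΔH; |ΔH_A − ΔH_B| = 3244 kJ.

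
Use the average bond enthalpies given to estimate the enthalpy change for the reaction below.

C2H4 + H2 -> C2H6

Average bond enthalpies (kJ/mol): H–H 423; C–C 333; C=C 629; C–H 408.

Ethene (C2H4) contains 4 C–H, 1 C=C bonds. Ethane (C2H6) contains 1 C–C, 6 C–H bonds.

Bonds broken (reactants):
  C–H: 4 × 408 = 1632
  C=C: 1 × 629 = 629
  H–H: 1 × 423 = 423
  Σ(broken) = 2684 kJ
Bonds formed (products):
  C–C: 1 × 333 = 333
  C–H: 6 × 408 = 2448
  Σ(formed) = 2781 kJ
ΔH = Σ(broken) − Σ(formed) = 2684 − 2781 = −97 kJ

ΔH ≈ −97 kJ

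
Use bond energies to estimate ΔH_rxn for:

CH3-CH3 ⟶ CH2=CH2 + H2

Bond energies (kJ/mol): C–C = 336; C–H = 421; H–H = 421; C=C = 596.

ΔH ≈ +161 kJ

Bonds broken (reactants):
  C–C: 1 × 336 = 336
  C–H: 6 × 421 = 2526
  Σ(broken) = 2862 kJ
Bonds formed (products):
  C–H: 4 × 421 = 1684
  C=C: 1 × 596 = 596
  H–H: 1 × 421 = 421
  Σ(formed) = 2701 kJ
ΔH = Σ(broken) − Σ(formed) = 2862 − 2701 = +161 kJ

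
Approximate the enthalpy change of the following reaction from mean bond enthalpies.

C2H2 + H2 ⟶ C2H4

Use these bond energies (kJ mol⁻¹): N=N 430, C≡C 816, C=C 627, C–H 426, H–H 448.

Bonds broken (reactants):
  C≡C: 1 × 816 = 816
  C–H: 2 × 426 = 852
  H–H: 1 × 448 = 448
  Σ(broken) = 2116 kJ
Bonds formed (products):
  C–H: 4 × 426 = 1704
  C=C: 1 × 627 = 627
  Σ(formed) = 2331 kJ
ΔH = Σ(broken) − Σ(formed) = 2116 − 2331 = −215 kJ

ΔH ≈ −215 kJ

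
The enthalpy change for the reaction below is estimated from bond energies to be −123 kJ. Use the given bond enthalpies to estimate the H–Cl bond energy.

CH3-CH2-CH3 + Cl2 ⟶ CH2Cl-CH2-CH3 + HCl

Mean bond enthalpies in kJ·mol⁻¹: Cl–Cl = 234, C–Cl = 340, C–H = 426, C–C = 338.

D(H–Cl) ≈ 443 kJ/mol

Let D be the H–Cl bond energy.
Σ(broken) = 2×338 + 8×426 + 1×234 = 4318
Σ(formed) = 2×338 + 1×340 + 7×426 + 1×D = 3998 + D
ΔH = Σ(broken) − Σ(formed) = (4318) − (3998 + D) = +320 − D
Setting this equal to −123 kJ gives D = 443 kJ/mol.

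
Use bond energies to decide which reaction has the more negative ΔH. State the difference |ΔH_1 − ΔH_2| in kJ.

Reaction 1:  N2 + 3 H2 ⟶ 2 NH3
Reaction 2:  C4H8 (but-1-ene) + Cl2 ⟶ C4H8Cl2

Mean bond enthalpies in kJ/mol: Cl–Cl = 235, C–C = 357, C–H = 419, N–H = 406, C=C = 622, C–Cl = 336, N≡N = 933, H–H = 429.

Reaction 1:
  Bonds broken (reactants):
    H–H: 3 × 429 = 1287
    N≡N: 1 × 933 = 933
    Σ(broken) = 2220 kJ
  Bonds formed (products):
    N–H: 6 × 406 = 2436
    Σ(formed) = 2436 kJ
  ΔH_1 = 2220 − 2436 = −216 kJ
Reaction 2:
  Bonds broken (reactants):
    C–C: 2 × 357 = 714
    C–H: 8 × 419 = 3352
    C=C: 1 × 622 = 622
    Cl–Cl: 1 × 235 = 235
    Σ(broken) = 4923 kJ
  Bonds formed (products):
    C–C: 3 × 357 = 1071
    C–Cl: 2 × 336 = 672
    C–H: 8 × 419 = 3352
    Σ(formed) = 5095 kJ
  ΔH_2 = 4923 − 5095 = −172 kJ
ΔH_1 − ΔH_2 = −44 kJ, so reaction 1 has the more negative ΔH; |ΔH_1 − ΔH_2| = 44 kJ.

Reaction 1, by 44 kJ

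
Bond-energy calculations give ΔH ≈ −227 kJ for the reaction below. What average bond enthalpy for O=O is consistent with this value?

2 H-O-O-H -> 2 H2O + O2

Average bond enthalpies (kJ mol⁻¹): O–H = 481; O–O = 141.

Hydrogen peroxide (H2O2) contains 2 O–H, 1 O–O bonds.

Let D be the O=O bond energy.
Σ(broken) = 4×481 + 2×141 = 2206
Σ(formed) = 4×481 + 1×D = 1924 + D
ΔH = Σ(broken) − Σ(formed) = (2206) − (1924 + D) = +282 − D
Setting this equal to −227 kJ gives D = 509 kJ/mol.

D(O=O) ≈ 509 kJ/mol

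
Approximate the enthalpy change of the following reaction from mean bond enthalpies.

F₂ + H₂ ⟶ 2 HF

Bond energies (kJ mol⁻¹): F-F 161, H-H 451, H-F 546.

Bonds broken (reactants):
  F-F: 1 × 161 = 161
  H-H: 1 × 451 = 451
  Σ(broken) = 612 kJ
Bonds formed (products):
  H-F: 2 × 546 = 1092
  Σ(formed) = 1092 kJ
ΔH = Σ(broken) − Σ(formed) = 612 − 1092 = −480 kJ

ΔH ≈ −480 kJ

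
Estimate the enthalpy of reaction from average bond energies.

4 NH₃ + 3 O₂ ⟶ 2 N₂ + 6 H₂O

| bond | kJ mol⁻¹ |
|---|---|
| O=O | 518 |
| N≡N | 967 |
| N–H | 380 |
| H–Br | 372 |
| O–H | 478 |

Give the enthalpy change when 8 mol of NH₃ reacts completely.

ΔH = −3112 kJ

Bonds broken (reactants):
  N–H: 12 × 380 = 4560
  O=O: 3 × 518 = 1554
  Σ(broken) = 6114 kJ
Bonds formed (products):
  N≡N: 2 × 967 = 1934
  O–H: 12 × 478 = 5736
  Σ(formed) = 7670 kJ
ΔH = Σ(broken) − Σ(formed) = 6114 − 7670 = −1556 kJ
For 2× the reaction as written: 2 × (−1556) = −3112 kJ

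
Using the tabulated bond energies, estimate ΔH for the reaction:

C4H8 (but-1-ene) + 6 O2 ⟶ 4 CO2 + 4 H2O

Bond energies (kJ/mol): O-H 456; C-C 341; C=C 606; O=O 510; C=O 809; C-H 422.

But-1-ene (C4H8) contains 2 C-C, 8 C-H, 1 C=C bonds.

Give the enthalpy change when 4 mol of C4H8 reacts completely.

Bonds broken (reactants):
  C-C: 2 × 341 = 682
  C-H: 8 × 422 = 3376
  C=C: 1 × 606 = 606
  O=O: 6 × 510 = 3060
  Σ(broken) = 7724 kJ
Bonds formed (products):
  C=O: 8 × 809 = 6472
  O-H: 8 × 456 = 3648
  Σ(formed) = 10120 kJ
ΔH = Σ(broken) − Σ(formed) = 7724 − 10120 = −2396 kJ
For 4× the reaction as written: 4 × (−2396) = −9584 kJ

ΔH = −9584 kJ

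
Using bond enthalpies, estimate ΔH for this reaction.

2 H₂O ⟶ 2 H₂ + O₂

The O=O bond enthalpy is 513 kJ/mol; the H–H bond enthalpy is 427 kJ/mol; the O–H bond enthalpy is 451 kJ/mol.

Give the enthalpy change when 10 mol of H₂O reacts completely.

Bonds broken (reactants):
  O–H: 4 × 451 = 1804
  Σ(broken) = 1804 kJ
Bonds formed (products):
  H–H: 2 × 427 = 854
  O=O: 1 × 513 = 513
  Σ(formed) = 1367 kJ
ΔH = Σ(broken) − Σ(formed) = 1804 − 1367 = +437 kJ
For 5× the reaction as written: 5 × (+437) = +2185 kJ

ΔH = +2185 kJ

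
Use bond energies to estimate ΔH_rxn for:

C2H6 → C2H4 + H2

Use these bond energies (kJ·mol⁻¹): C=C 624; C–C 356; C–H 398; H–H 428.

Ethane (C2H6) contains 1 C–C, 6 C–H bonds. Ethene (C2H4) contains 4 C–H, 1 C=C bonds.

ΔH ≈ +100 kJ

Bonds broken (reactants):
  C–C: 1 × 356 = 356
  C–H: 6 × 398 = 2388
  Σ(broken) = 2744 kJ
Bonds formed (products):
  C–H: 4 × 398 = 1592
  C=C: 1 × 624 = 624
  H–H: 1 × 428 = 428
  Σ(formed) = 2644 kJ
ΔH = Σ(broken) − Σ(formed) = 2744 − 2644 = +100 kJ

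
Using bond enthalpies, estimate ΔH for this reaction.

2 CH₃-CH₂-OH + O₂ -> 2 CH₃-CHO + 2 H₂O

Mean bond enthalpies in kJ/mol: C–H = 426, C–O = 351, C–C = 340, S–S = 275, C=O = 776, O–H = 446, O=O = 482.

Bonds broken (reactants):
  C–C: 2 × 340 = 680
  C–H: 10 × 426 = 4260
  C–O: 2 × 351 = 702
  O–H: 2 × 446 = 892
  O=O: 1 × 482 = 482
  Σ(broken) = 7016 kJ
Bonds formed (products):
  C–C: 2 × 340 = 680
  C–H: 8 × 426 = 3408
  C=O: 2 × 776 = 1552
  O–H: 4 × 446 = 1784
  Σ(formed) = 7424 kJ
ΔH = Σ(broken) − Σ(formed) = 7016 − 7424 = −408 kJ

ΔH ≈ −408 kJ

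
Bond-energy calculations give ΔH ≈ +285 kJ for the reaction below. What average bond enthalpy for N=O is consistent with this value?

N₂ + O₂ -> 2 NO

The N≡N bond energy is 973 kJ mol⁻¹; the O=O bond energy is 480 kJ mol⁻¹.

D(N=O) ≈ 584 kJ/mol

Let D be the N=O bond energy.
Σ(broken) = 1×973 + 1×480 = 1453
Σ(formed) = 2×D = 2D
ΔH = Σ(broken) − Σ(formed) = (1453) − (2D) = +1453 − 2D
Setting this equal to +285 kJ gives 2D = 1168, so D = 584 kJ/mol.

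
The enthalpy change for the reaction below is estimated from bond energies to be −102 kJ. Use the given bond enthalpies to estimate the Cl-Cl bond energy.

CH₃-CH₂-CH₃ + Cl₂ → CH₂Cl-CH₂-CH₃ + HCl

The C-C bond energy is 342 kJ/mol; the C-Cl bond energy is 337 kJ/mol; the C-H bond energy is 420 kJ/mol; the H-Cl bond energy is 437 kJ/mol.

Let D be the Cl-Cl bond energy.
Σ(broken) = 2×342 + 8×420 + 1×D = 4044 + D
Σ(formed) = 2×342 + 1×337 + 7×420 + 1×437 = 4398
ΔH = Σ(broken) − Σ(formed) = (4044 + D) − (4398) = −354 + D
Setting this equal to −102 kJ gives D = 252 kJ/mol.

D(Cl-Cl) ≈ 252 kJ/mol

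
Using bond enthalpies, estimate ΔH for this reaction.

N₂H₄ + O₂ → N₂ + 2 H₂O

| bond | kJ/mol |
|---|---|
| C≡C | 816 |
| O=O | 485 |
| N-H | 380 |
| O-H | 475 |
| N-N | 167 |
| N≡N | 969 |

Bonds broken (reactants):
  N-H: 4 × 380 = 1520
  N-N: 1 × 167 = 167
  O=O: 1 × 485 = 485
  Σ(broken) = 2172 kJ
Bonds formed (products):
  N≡N: 1 × 969 = 969
  O-H: 4 × 475 = 1900
  Σ(formed) = 2869 kJ
ΔH = Σ(broken) − Σ(formed) = 2172 − 2869 = −697 kJ

ΔH ≈ −697 kJ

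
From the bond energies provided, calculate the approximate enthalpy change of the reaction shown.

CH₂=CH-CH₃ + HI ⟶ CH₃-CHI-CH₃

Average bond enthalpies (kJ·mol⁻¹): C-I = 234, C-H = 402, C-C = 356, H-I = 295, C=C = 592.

ΔH ≈ −105 kJ

Bonds broken (reactants):
  C-C: 1 × 356 = 356
  C-H: 6 × 402 = 2412
  C=C: 1 × 592 = 592
  H-I: 1 × 295 = 295
  Σ(broken) = 3655 kJ
Bonds formed (products):
  C-C: 2 × 356 = 712
  C-H: 7 × 402 = 2814
  C-I: 1 × 234 = 234
  Σ(formed) = 3760 kJ
ΔH = Σ(broken) − Σ(formed) = 3655 − 3760 = −105 kJ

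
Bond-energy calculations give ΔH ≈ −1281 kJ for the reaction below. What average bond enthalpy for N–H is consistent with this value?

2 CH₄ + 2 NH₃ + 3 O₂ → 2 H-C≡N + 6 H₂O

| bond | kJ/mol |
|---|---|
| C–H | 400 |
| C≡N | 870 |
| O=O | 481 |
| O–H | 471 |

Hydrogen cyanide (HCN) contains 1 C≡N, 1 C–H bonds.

Let D be the N–H bond energy.
Σ(broken) = 8×400 + 6×D + 3×481 = 4643 + 6D
Σ(formed) = 2×870 + 2×400 + 12×471 = 8192
ΔH = Σ(broken) − Σ(formed) = (4643 + 6D) − (8192) = −3549 + 6D
Setting this equal to −1281 kJ gives 6D = 2268, so D = 378 kJ/mol.

D(N–H) ≈ 378 kJ/mol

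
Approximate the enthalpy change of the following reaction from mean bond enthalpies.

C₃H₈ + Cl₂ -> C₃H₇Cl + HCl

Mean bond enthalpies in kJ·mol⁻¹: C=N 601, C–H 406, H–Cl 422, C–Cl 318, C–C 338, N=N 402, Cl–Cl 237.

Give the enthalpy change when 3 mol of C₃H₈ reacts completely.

ΔH = −291 kJ

Bonds broken (reactants):
  C–C: 2 × 338 = 676
  C–H: 8 × 406 = 3248
  Cl–Cl: 1 × 237 = 237
  Σ(broken) = 4161 kJ
Bonds formed (products):
  C–C: 2 × 338 = 676
  C–Cl: 1 × 318 = 318
  C–H: 7 × 406 = 2842
  H–Cl: 1 × 422 = 422
  Σ(formed) = 4258 kJ
ΔH = Σ(broken) − Σ(formed) = 4161 − 4258 = −97 kJ
For 3× the reaction as written: 3 × (−97) = −291 kJ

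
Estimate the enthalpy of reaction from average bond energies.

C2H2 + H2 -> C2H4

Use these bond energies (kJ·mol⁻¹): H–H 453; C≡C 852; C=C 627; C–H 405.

Bonds broken (reactants):
  C≡C: 1 × 852 = 852
  C–H: 2 × 405 = 810
  H–H: 1 × 453 = 453
  Σ(broken) = 2115 kJ
Bonds formed (products):
  C–H: 4 × 405 = 1620
  C=C: 1 × 627 = 627
  Σ(formed) = 2247 kJ
ΔH = Σ(broken) − Σ(formed) = 2115 − 2247 = −132 kJ

ΔH ≈ −132 kJ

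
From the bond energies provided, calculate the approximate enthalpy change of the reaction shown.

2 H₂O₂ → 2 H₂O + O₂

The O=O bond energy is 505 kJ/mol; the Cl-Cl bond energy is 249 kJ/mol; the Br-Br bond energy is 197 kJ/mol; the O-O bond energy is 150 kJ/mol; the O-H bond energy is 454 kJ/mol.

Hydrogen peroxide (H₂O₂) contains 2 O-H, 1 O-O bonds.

ΔH ≈ −205 kJ

Bonds broken (reactants):
  O-H: 4 × 454 = 1816
  O-O: 2 × 150 = 300
  Σ(broken) = 2116 kJ
Bonds formed (products):
  O-H: 4 × 454 = 1816
  O=O: 1 × 505 = 505
  Σ(formed) = 2321 kJ
ΔH = Σ(broken) − Σ(formed) = 2116 − 2321 = −205 kJ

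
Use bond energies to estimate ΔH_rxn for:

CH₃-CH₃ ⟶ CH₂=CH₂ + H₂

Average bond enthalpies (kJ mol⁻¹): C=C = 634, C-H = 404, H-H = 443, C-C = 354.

Bonds broken (reactants):
  C-C: 1 × 354 = 354
  C-H: 6 × 404 = 2424
  Σ(broken) = 2778 kJ
Bonds formed (products):
  C-H: 4 × 404 = 1616
  C=C: 1 × 634 = 634
  H-H: 1 × 443 = 443
  Σ(formed) = 2693 kJ
ΔH = Σ(broken) − Σ(formed) = 2778 − 2693 = +85 kJ

ΔH ≈ +85 kJ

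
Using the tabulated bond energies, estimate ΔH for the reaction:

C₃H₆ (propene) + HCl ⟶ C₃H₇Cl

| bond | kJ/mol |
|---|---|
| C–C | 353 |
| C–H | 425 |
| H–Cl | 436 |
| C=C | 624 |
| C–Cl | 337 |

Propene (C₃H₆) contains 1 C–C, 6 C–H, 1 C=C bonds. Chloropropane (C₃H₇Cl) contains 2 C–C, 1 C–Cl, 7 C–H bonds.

ΔH ≈ −55 kJ

Bonds broken (reactants):
  C–C: 1 × 353 = 353
  C–H: 6 × 425 = 2550
  C=C: 1 × 624 = 624
  H–Cl: 1 × 436 = 436
  Σ(broken) = 3963 kJ
Bonds formed (products):
  C–C: 2 × 353 = 706
  C–Cl: 1 × 337 = 337
  C–H: 7 × 425 = 2975
  Σ(formed) = 4018 kJ
ΔH = Σ(broken) − Σ(formed) = 3963 − 4018 = −55 kJ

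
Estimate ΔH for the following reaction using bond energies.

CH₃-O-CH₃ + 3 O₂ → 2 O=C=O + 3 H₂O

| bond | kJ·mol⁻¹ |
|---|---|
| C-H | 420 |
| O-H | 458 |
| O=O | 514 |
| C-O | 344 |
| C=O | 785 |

Bonds broken (reactants):
  C-H: 6 × 420 = 2520
  C-O: 2 × 344 = 688
  O=O: 3 × 514 = 1542
  Σ(broken) = 4750 kJ
Bonds formed (products):
  C=O: 4 × 785 = 3140
  O-H: 6 × 458 = 2748
  Σ(formed) = 5888 kJ
ΔH = Σ(broken) − Σ(formed) = 4750 − 5888 = −1138 kJ

ΔH ≈ −1138 kJ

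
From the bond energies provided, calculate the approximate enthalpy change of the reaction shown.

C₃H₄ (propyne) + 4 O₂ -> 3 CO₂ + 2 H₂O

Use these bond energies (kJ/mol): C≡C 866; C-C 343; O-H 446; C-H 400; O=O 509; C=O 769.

ΔH ≈ −1553 kJ

Bonds broken (reactants):
  C≡C: 1 × 866 = 866
  C-C: 1 × 343 = 343
  C-H: 4 × 400 = 1600
  O=O: 4 × 509 = 2036
  Σ(broken) = 4845 kJ
Bonds formed (products):
  C=O: 6 × 769 = 4614
  O-H: 4 × 446 = 1784
  Σ(formed) = 6398 kJ
ΔH = Σ(broken) − Σ(formed) = 4845 − 6398 = −1553 kJ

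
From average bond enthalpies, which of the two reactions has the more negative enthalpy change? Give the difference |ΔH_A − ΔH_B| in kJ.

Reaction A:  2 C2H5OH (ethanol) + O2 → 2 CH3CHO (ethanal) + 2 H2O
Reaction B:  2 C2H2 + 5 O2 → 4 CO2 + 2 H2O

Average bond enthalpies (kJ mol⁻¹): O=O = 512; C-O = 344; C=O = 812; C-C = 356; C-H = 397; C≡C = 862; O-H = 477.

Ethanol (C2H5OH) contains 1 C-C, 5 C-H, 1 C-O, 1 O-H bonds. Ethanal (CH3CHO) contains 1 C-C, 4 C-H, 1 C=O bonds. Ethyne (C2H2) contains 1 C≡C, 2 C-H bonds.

Reaction A:
  Bonds broken (reactants):
    C-C: 2 × 356 = 712
    C-H: 10 × 397 = 3970
    C-O: 2 × 344 = 688
    O-H: 2 × 477 = 954
    O=O: 1 × 512 = 512
    Σ(broken) = 6836 kJ
  Bonds formed (products):
    C-C: 2 × 356 = 712
    C-H: 8 × 397 = 3176
    C=O: 2 × 812 = 1624
    O-H: 4 × 477 = 1908
    Σ(formed) = 7420 kJ
  ΔH_A = 6836 − 7420 = −584 kJ
Reaction B:
  Bonds broken (reactants):
    C≡C: 2 × 862 = 1724
    C-H: 4 × 397 = 1588
    O=O: 5 × 512 = 2560
    Σ(broken) = 5872 kJ
  Bonds formed (products):
    C=O: 8 × 812 = 6496
    O-H: 4 × 477 = 1908
    Σ(formed) = 8404 kJ
  ΔH_B = 5872 − 8404 = −2532 kJ
ΔH_A − ΔH_B = +1948 kJ, so reaction B has the more negative ΔH; |ΔH_A − ΔH_B| = 1948 kJ.

Reaction B, by 1948 kJ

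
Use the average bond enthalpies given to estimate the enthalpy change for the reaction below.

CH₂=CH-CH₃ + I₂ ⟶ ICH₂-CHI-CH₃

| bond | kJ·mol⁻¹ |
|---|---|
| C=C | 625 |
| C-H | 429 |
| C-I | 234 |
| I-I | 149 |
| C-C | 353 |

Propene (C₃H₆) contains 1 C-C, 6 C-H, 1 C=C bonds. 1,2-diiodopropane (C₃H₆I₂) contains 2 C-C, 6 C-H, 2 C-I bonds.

ΔH ≈ −47 kJ

Bonds broken (reactants):
  C-C: 1 × 353 = 353
  C-H: 6 × 429 = 2574
  C=C: 1 × 625 = 625
  I-I: 1 × 149 = 149
  Σ(broken) = 3701 kJ
Bonds formed (products):
  C-C: 2 × 353 = 706
  C-H: 6 × 429 = 2574
  C-I: 2 × 234 = 468
  Σ(formed) = 3748 kJ
ΔH = Σ(broken) − Σ(formed) = 3701 − 3748 = −47 kJ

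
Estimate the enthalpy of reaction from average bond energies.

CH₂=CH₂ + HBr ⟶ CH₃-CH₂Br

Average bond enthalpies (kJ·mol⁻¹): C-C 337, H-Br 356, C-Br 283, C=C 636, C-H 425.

ΔH ≈ −53 kJ

Bonds broken (reactants):
  C-H: 4 × 425 = 1700
  C=C: 1 × 636 = 636
  H-Br: 1 × 356 = 356
  Σ(broken) = 2692 kJ
Bonds formed (products):
  C-Br: 1 × 283 = 283
  C-C: 1 × 337 = 337
  C-H: 5 × 425 = 2125
  Σ(formed) = 2745 kJ
ΔH = Σ(broken) − Σ(formed) = 2692 − 2745 = −53 kJ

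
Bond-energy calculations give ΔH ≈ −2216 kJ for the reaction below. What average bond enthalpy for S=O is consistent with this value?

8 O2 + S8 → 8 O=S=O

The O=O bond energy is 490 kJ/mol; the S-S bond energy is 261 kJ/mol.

D(S=O) ≈ 514 kJ/mol

Let D be the S=O bond energy.
Σ(broken) = 8×490 + 8×261 = 6008
Σ(formed) = 16×D = 16D
ΔH = Σ(broken) − Σ(formed) = (6008) − (16D) = +6008 − 16D
Setting this equal to −2216 kJ gives 16D = 8224, so D = 514 kJ/mol.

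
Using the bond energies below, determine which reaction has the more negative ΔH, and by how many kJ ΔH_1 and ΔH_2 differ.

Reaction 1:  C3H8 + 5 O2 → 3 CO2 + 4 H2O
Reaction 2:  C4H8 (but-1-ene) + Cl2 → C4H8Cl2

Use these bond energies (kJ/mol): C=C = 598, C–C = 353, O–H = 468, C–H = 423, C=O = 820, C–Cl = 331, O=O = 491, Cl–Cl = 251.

Reaction 1:
  Bonds broken (reactants):
    C–C: 2 × 353 = 706
    C–H: 8 × 423 = 3384
    O=O: 5 × 491 = 2455
    Σ(broken) = 6545 kJ
  Bonds formed (products):
    C=O: 6 × 820 = 4920
    O–H: 8 × 468 = 3744
    Σ(formed) = 8664 kJ
  ΔH_1 = 6545 − 8664 = −2119 kJ
Reaction 2:
  Bonds broken (reactants):
    C–C: 2 × 353 = 706
    C–H: 8 × 423 = 3384
    C=C: 1 × 598 = 598
    Cl–Cl: 1 × 251 = 251
    Σ(broken) = 4939 kJ
  Bonds formed (products):
    C–C: 3 × 353 = 1059
    C–Cl: 2 × 331 = 662
    C–H: 8 × 423 = 3384
    Σ(formed) = 5105 kJ
  ΔH_2 = 4939 − 5105 = −166 kJ
ΔH_1 − ΔH_2 = −1953 kJ, so reaction 1 has the more negative ΔH; |ΔH_1 − ΔH_2| = 1953 kJ.

Reaction 1, by 1953 kJ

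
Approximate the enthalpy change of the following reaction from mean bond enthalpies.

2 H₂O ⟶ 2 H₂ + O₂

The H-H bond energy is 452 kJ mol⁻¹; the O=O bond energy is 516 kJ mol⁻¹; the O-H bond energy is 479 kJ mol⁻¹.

Bonds broken (reactants):
  O-H: 4 × 479 = 1916
  Σ(broken) = 1916 kJ
Bonds formed (products):
  H-H: 2 × 452 = 904
  O=O: 1 × 516 = 516
  Σ(formed) = 1420 kJ
ΔH = Σ(broken) − Σ(formed) = 1916 − 1420 = +496 kJ

ΔH ≈ +496 kJ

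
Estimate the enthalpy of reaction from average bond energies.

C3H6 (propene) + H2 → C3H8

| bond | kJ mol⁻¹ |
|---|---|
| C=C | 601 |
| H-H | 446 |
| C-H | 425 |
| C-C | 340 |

ΔH ≈ −143 kJ

Bonds broken (reactants):
  C-C: 1 × 340 = 340
  C-H: 6 × 425 = 2550
  C=C: 1 × 601 = 601
  H-H: 1 × 446 = 446
  Σ(broken) = 3937 kJ
Bonds formed (products):
  C-C: 2 × 340 = 680
  C-H: 8 × 425 = 3400
  Σ(formed) = 4080 kJ
ΔH = Σ(broken) − Σ(formed) = 3937 − 4080 = −143 kJ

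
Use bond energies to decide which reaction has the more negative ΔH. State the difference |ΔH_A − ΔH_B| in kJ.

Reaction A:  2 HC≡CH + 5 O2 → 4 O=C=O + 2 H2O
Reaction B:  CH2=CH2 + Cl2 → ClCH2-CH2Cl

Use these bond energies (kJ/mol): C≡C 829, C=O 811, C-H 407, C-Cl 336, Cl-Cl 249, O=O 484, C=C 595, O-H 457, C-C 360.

Reaction A:
  Bonds broken (reactants):
    C≡C: 2 × 829 = 1658
    C-H: 4 × 407 = 1628
    O=O: 5 × 484 = 2420
    Σ(broken) = 5706 kJ
  Bonds formed (products):
    C=O: 8 × 811 = 6488
    O-H: 4 × 457 = 1828
    Σ(formed) = 8316 kJ
  ΔH_A = 5706 − 8316 = −2610 kJ
Reaction B:
  Bonds broken (reactants):
    C-H: 4 × 407 = 1628
    C=C: 1 × 595 = 595
    Cl-Cl: 1 × 249 = 249
    Σ(broken) = 2472 kJ
  Bonds formed (products):
    C-C: 1 × 360 = 360
    C-Cl: 2 × 336 = 672
    C-H: 4 × 407 = 1628
    Σ(formed) = 2660 kJ
  ΔH_B = 2472 − 2660 = −188 kJ
ΔH_A − ΔH_B = −2422 kJ, so reaction A has the more negative ΔH; |ΔH_A − ΔH_B| = 2422 kJ.

Reaction A, by 2422 kJ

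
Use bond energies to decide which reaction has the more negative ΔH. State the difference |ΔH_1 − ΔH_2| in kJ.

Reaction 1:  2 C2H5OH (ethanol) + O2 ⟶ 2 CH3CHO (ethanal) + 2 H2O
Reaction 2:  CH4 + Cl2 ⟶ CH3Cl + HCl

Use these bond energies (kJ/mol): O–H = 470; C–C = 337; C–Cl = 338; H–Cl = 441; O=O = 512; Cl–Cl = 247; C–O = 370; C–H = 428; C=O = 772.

Reaction 1, by 272 kJ

Reaction 1:
  Bonds broken (reactants):
    C–C: 2 × 337 = 674
    C–H: 10 × 428 = 4280
    C–O: 2 × 370 = 740
    O–H: 2 × 470 = 940
    O=O: 1 × 512 = 512
    Σ(broken) = 7146 kJ
  Bonds formed (products):
    C–C: 2 × 337 = 674
    C–H: 8 × 428 = 3424
    C=O: 2 × 772 = 1544
    O–H: 4 × 470 = 1880
    Σ(formed) = 7522 kJ
  ΔH_1 = 7146 − 7522 = −376 kJ
Reaction 2:
  Bonds broken (reactants):
    C–H: 4 × 428 = 1712
    Cl–Cl: 1 × 247 = 247
    Σ(broken) = 1959 kJ
  Bonds formed (products):
    C–Cl: 1 × 338 = 338
    C–H: 3 × 428 = 1284
    H–Cl: 1 × 441 = 441
    Σ(formed) = 2063 kJ
  ΔH_2 = 1959 − 2063 = −104 kJ
ΔH_1 − ΔH_2 = −272 kJ, so reaction 1 has the more negative ΔH; |ΔH_1 − ΔH_2| = 272 kJ.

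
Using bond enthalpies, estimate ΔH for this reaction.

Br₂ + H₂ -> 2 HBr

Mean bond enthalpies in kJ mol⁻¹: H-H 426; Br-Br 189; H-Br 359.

Bonds broken (reactants):
  Br-Br: 1 × 189 = 189
  H-H: 1 × 426 = 426
  Σ(broken) = 615 kJ
Bonds formed (products):
  H-Br: 2 × 359 = 718
  Σ(formed) = 718 kJ
ΔH = Σ(broken) − Σ(formed) = 615 − 718 = −103 kJ

ΔH ≈ −103 kJ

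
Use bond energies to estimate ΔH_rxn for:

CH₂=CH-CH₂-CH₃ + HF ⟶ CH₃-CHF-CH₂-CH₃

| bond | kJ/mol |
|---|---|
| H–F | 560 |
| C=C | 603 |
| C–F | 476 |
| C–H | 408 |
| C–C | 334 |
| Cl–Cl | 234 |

Bonds broken (reactants):
  C–C: 2 × 334 = 668
  C–H: 8 × 408 = 3264
  C=C: 1 × 603 = 603
  H–F: 1 × 560 = 560
  Σ(broken) = 5095 kJ
Bonds formed (products):
  C–C: 3 × 334 = 1002
  C–F: 1 × 476 = 476
  C–H: 9 × 408 = 3672
  Σ(formed) = 5150 kJ
ΔH = Σ(broken) − Σ(formed) = 5095 − 5150 = −55 kJ

ΔH ≈ −55 kJ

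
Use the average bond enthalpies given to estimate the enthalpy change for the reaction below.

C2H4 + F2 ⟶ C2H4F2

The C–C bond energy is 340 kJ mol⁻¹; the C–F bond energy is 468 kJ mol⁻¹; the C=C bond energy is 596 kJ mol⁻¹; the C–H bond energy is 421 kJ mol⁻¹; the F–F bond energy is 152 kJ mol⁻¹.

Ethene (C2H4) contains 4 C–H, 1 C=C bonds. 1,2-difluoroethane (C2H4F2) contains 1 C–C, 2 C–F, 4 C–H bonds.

Bonds broken (reactants):
  C–H: 4 × 421 = 1684
  C=C: 1 × 596 = 596
  F–F: 1 × 152 = 152
  Σ(broken) = 2432 kJ
Bonds formed (products):
  C–C: 1 × 340 = 340
  C–F: 2 × 468 = 936
  C–H: 4 × 421 = 1684
  Σ(formed) = 2960 kJ
ΔH = Σ(broken) − Σ(formed) = 2432 − 2960 = −528 kJ

ΔH ≈ −528 kJ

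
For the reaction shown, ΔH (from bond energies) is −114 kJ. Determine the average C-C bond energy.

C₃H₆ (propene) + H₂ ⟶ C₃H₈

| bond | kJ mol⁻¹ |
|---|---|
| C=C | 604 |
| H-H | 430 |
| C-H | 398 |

Let D be the C-C bond energy.
Σ(broken) = 1×D + 6×398 + 1×604 + 1×430 = 3422 + D
Σ(formed) = 2×D + 8×398 = 3184 + 2D
ΔH = Σ(broken) − Σ(formed) = (3422 + D) − (3184 + 2D) = +238 − D
Setting this equal to −114 kJ gives D = 352 kJ/mol.

D(C-C) ≈ 352 kJ/mol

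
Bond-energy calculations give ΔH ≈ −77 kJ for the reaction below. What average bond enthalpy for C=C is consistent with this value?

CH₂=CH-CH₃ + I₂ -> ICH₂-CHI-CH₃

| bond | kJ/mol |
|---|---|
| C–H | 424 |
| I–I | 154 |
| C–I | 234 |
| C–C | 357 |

D(C=C) ≈ 594 kJ/mol

Let D be the C=C bond energy.
Σ(broken) = 1×357 + 6×424 + 1×D + 1×154 = 3055 + D
Σ(formed) = 2×357 + 6×424 + 2×234 = 3726
ΔH = Σ(broken) − Σ(formed) = (3055 + D) − (3726) = −671 + D
Setting this equal to −77 kJ gives D = 594 kJ/mol.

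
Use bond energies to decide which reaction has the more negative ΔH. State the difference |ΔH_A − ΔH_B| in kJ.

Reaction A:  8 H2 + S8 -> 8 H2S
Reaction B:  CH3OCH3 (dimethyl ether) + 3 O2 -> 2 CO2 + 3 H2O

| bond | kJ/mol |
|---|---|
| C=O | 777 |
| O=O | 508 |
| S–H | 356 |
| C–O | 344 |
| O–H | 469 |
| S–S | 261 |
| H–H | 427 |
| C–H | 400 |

Reaction B, by 1118 kJ

Reaction A:
  Bonds broken (reactants):
    H–H: 8 × 427 = 3416
    S–S: 8 × 261 = 2088
    Σ(broken) = 5504 kJ
  Bonds formed (products):
    S–H: 16 × 356 = 5696
    Σ(formed) = 5696 kJ
  ΔH_A = 5504 − 5696 = −192 kJ
Reaction B:
  Bonds broken (reactants):
    C–H: 6 × 400 = 2400
    C–O: 2 × 344 = 688
    O=O: 3 × 508 = 1524
    Σ(broken) = 4612 kJ
  Bonds formed (products):
    C=O: 4 × 777 = 3108
    O–H: 6 × 469 = 2814
    Σ(formed) = 5922 kJ
  ΔH_B = 4612 − 5922 = −1310 kJ
ΔH_A − ΔH_B = +1118 kJ, so reaction B has the more negative ΔH; |ΔH_A − ΔH_B| = 1118 kJ.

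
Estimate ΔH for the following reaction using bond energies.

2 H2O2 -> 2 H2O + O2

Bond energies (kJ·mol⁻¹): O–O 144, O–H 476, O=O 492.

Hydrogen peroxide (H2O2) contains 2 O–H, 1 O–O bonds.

ΔH ≈ −204 kJ

Bonds broken (reactants):
  O–H: 4 × 476 = 1904
  O–O: 2 × 144 = 288
  Σ(broken) = 2192 kJ
Bonds formed (products):
  O–H: 4 × 476 = 1904
  O=O: 1 × 492 = 492
  Σ(formed) = 2396 kJ
ΔH = Σ(broken) − Σ(formed) = 2192 − 2396 = −204 kJ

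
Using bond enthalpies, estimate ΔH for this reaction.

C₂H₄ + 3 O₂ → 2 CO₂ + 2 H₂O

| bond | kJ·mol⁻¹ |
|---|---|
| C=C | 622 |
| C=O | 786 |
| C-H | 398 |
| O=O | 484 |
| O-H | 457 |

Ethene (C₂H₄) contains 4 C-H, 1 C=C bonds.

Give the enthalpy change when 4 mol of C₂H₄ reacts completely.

Bonds broken (reactants):
  C-H: 4 × 398 = 1592
  C=C: 1 × 622 = 622
  O=O: 3 × 484 = 1452
  Σ(broken) = 3666 kJ
Bonds formed (products):
  C=O: 4 × 786 = 3144
  O-H: 4 × 457 = 1828
  Σ(formed) = 4972 kJ
ΔH = Σ(broken) − Σ(formed) = 3666 − 4972 = −1306 kJ
For 4× the reaction as written: 4 × (−1306) = −5224 kJ

ΔH = −5224 kJ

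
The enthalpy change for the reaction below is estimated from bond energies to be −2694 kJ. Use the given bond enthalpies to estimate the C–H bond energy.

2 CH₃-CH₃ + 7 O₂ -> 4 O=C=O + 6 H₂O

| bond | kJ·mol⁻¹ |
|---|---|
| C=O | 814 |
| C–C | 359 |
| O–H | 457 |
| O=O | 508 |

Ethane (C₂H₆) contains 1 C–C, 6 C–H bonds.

D(C–H) ≈ 419 kJ/mol

Let D be the C–H bond energy.
Σ(broken) = 2×359 + 12×D + 7×508 = 4274 + 12D
Σ(formed) = 8×814 + 12×457 = 11996
ΔH = Σ(broken) − Σ(formed) = (4274 + 12D) − (11996) = −7722 + 12D
Setting this equal to −2694 kJ gives 12D = 5028, so D = 419 kJ/mol.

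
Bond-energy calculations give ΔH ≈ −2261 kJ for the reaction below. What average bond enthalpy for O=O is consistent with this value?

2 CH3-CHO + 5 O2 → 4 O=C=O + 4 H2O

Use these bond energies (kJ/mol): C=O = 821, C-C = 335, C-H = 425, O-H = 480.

D(O=O) ≈ 487 kJ/mol

Let D be the O=O bond energy.
Σ(broken) = 2×335 + 8×425 + 2×821 + 5×D = 5712 + 5D
Σ(formed) = 8×821 + 8×480 = 10408
ΔH = Σ(broken) − Σ(formed) = (5712 + 5D) − (10408) = −4696 + 5D
Setting this equal to −2261 kJ gives 5D = 2435, so D = 487 kJ/mol.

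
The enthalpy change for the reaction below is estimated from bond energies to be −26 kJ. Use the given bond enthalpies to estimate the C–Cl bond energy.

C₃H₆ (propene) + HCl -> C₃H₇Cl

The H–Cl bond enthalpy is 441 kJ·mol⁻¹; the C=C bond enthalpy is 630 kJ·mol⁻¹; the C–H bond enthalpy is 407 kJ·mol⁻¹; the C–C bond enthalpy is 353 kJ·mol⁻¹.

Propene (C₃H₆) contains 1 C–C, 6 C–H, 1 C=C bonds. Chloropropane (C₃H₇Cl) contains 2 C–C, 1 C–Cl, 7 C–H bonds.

Let D be the C–Cl bond energy.
Σ(broken) = 1×353 + 6×407 + 1×630 + 1×441 = 3866
Σ(formed) = 2×353 + 1×D + 7×407 = 3555 + D
ΔH = Σ(broken) − Σ(formed) = (3866) − (3555 + D) = +311 − D
Setting this equal to −26 kJ gives D = 337 kJ/mol.

D(C–Cl) ≈ 337 kJ/mol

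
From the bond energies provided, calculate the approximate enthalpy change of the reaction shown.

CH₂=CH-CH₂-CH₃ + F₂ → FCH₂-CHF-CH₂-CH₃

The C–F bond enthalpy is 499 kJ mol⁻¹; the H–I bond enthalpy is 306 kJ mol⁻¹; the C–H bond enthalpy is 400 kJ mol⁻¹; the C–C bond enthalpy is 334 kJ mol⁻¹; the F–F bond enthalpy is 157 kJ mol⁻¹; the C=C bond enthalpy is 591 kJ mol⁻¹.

Bonds broken (reactants):
  C–C: 2 × 334 = 668
  C–H: 8 × 400 = 3200
  C=C: 1 × 591 = 591
  F–F: 1 × 157 = 157
  Σ(broken) = 4616 kJ
Bonds formed (products):
  C–C: 3 × 334 = 1002
  C–F: 2 × 499 = 998
  C–H: 8 × 400 = 3200
  Σ(formed) = 5200 kJ
ΔH = Σ(broken) − Σ(formed) = 4616 − 5200 = −584 kJ

ΔH ≈ −584 kJ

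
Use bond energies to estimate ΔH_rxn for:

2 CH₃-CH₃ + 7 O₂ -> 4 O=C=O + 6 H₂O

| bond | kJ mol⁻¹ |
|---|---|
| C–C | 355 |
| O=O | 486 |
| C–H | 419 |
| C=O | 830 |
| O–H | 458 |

ΔH ≈ −2996 kJ

Bonds broken (reactants):
  C–C: 2 × 355 = 710
  C–H: 12 × 419 = 5028
  O=O: 7 × 486 = 3402
  Σ(broken) = 9140 kJ
Bonds formed (products):
  C=O: 8 × 830 = 6640
  O–H: 12 × 458 = 5496
  Σ(formed) = 12136 kJ
ΔH = Σ(broken) − Σ(formed) = 9140 − 12136 = −2996 kJ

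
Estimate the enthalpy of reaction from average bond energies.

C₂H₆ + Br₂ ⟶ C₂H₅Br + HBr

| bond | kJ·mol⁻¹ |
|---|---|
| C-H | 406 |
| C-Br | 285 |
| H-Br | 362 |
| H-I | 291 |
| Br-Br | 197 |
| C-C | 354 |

Bonds broken (reactants):
  Br-Br: 1 × 197 = 197
  C-C: 1 × 354 = 354
  C-H: 6 × 406 = 2436
  Σ(broken) = 2987 kJ
Bonds formed (products):
  C-Br: 1 × 285 = 285
  C-C: 1 × 354 = 354
  C-H: 5 × 406 = 2030
  H-Br: 1 × 362 = 362
  Σ(formed) = 3031 kJ
ΔH = Σ(broken) − Σ(formed) = 2987 − 3031 = −44 kJ

ΔH ≈ −44 kJ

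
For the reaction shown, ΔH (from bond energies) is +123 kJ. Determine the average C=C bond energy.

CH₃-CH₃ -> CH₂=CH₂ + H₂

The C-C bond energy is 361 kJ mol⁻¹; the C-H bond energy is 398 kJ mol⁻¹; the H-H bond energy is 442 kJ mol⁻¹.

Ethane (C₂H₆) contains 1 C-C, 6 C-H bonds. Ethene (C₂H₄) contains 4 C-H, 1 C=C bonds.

Let D be the C=C bond energy.
Σ(broken) = 1×361 + 6×398 = 2749
Σ(formed) = 4×398 + 1×D + 1×442 = 2034 + D
ΔH = Σ(broken) − Σ(formed) = (2749) − (2034 + D) = +715 − D
Setting this equal to +123 kJ gives D = 592 kJ/mol.

D(C=C) ≈ 592 kJ/mol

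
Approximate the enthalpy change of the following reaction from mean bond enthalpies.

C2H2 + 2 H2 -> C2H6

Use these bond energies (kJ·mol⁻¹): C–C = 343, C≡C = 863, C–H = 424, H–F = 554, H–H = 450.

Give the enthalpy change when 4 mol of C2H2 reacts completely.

ΔH = −1104 kJ

Bonds broken (reactants):
  C≡C: 1 × 863 = 863
  C–H: 2 × 424 = 848
  H–H: 2 × 450 = 900
  Σ(broken) = 2611 kJ
Bonds formed (products):
  C–C: 1 × 343 = 343
  C–H: 6 × 424 = 2544
  Σ(formed) = 2887 kJ
ΔH = Σ(broken) − Σ(formed) = 2611 − 2887 = −276 kJ
For 4× the reaction as written: 4 × (−276) = −1104 kJ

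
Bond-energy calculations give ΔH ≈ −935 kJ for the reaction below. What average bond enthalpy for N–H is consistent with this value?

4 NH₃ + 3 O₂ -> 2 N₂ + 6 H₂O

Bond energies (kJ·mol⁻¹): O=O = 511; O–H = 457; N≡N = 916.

Let D be the N–H bond energy.
Σ(broken) = 12×D + 3×511 = 1533 + 12D
Σ(formed) = 2×916 + 12×457 = 7316
ΔH = Σ(broken) − Σ(formed) = (1533 + 12D) − (7316) = −5783 + 12D
Setting this equal to −935 kJ gives 12D = 4848, so D = 404 kJ/mol.

D(N–H) ≈ 404 kJ/mol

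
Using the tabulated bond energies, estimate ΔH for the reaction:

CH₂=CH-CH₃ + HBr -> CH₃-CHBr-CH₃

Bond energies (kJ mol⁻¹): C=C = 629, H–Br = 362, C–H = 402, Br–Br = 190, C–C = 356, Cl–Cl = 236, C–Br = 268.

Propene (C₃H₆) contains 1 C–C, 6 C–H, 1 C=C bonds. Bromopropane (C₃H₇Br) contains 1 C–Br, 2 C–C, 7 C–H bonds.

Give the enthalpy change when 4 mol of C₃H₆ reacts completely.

ΔH = −140 kJ

Bonds broken (reactants):
  C–C: 1 × 356 = 356
  C–H: 6 × 402 = 2412
  C=C: 1 × 629 = 629
  H–Br: 1 × 362 = 362
  Σ(broken) = 3759 kJ
Bonds formed (products):
  C–Br: 1 × 268 = 268
  C–C: 2 × 356 = 712
  C–H: 7 × 402 = 2814
  Σ(formed) = 3794 kJ
ΔH = Σ(broken) − Σ(formed) = 3759 − 3794 = −35 kJ
For 4× the reaction as written: 4 × (−35) = −140 kJ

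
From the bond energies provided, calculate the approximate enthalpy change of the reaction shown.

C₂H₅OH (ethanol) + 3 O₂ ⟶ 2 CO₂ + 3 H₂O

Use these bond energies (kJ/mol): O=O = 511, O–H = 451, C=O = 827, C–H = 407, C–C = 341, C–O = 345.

ΔH ≈ −1309 kJ

Bonds broken (reactants):
  C–C: 1 × 341 = 341
  C–H: 5 × 407 = 2035
  C–O: 1 × 345 = 345
  O–H: 1 × 451 = 451
  O=O: 3 × 511 = 1533
  Σ(broken) = 4705 kJ
Bonds formed (products):
  C=O: 4 × 827 = 3308
  O–H: 6 × 451 = 2706
  Σ(formed) = 6014 kJ
ΔH = Σ(broken) − Σ(formed) = 4705 − 6014 = −1309 kJ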